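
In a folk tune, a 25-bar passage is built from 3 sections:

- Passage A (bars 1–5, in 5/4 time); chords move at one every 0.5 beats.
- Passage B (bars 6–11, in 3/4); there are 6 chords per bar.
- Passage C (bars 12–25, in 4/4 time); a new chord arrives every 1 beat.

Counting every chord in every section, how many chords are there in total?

A: 5 bars × 5 beats = 25 beats; 0.5 beats/chord → 50 chords.
B: 6 bars × 3 beats = 18 beats; 0.5 beats/chord → 36 chords.
C: 14 bars × 4 beats = 56 beats; 1 beat/chord → 56 chords.
Total: 50 + 36 + 56 = 142.

142 chords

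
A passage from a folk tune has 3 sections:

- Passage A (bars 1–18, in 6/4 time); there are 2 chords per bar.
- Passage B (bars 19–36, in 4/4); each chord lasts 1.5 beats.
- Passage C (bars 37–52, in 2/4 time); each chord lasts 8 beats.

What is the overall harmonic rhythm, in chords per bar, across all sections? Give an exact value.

A: 18 × 6 = 108 beats ÷ 3 = 36 chords.
B: 18 × 4 = 72 beats ÷ 1.5 = 48 chords.
C: 16 × 2 = 32 beats ÷ 8 = 4 chords.
Overall: 88 chords over 52 bars → 88/52 = 22/13 chords per bar.

22/13 chords per bar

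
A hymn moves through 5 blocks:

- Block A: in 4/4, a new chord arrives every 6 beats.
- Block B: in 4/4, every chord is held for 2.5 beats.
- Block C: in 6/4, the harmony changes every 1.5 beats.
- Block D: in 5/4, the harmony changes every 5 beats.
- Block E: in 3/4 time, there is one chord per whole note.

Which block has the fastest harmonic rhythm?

Block C

A: each chord is 6 beats in 4/4, so 2/3 per bar.
B: each chord is 2.5 beats in 4/4, so 1.6 per bar.
C: each chord is 1.5 beats in 6/4, so 4 per bar.
D: each chord is 5 beats in 5/4, so 1 per bar.
E: each chord is 4 beats in 3/4, so 0.75 per bar.
Fastest is C at 4 chords/bar.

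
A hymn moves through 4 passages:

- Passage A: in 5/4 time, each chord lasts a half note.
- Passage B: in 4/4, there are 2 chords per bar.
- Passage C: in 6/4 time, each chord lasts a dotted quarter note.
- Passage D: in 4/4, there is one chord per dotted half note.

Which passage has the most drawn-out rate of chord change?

A: 5 beats/bar ÷ 2 beats/chord = 2.5 chords/bar.
B: 4 beats/bar ÷ 2 beats/chord = 2 chords/bar.
C: 6 beats/bar ÷ 1.5 beats/chord = 4 chords/bar.
D: 4 beats/bar ÷ 3 beats/chord = 4/3 chords/bar.
Slowest is D at 4/3 chords/bar.

Passage D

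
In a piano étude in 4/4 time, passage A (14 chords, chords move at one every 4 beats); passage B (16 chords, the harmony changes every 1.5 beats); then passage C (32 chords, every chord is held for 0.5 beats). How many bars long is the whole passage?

A: 14 × 4 = 56 beats = 14 bars.
B: 16 × 1.5 = 24 beats = 6 bars.
C: 32 × 0.5 = 16 beats = 4 bars.
Total: 14 + 6 + 4 = 24 bars.

24 bars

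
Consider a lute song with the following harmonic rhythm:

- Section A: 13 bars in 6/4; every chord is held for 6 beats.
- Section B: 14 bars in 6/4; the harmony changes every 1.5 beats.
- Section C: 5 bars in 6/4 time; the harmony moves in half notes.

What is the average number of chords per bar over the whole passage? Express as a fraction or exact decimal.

2.625 chords per bar

A: 13 × 6 = 78 beats ÷ 6 = 13 chords.
B: 14 × 6 = 84 beats ÷ 1.5 = 56 chords.
C: 5 × 6 = 30 beats ÷ 2 = 15 chords.
Overall: 84 chords over 32 bars → 84/32 = 2.625 chords per bar.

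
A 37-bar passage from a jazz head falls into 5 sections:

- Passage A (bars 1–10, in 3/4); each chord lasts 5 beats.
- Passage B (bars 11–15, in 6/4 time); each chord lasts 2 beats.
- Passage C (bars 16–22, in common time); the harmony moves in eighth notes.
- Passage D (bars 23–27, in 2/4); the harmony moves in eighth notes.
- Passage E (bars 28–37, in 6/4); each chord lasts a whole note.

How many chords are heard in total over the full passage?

112 chords

A: 10 bars × 3 beats = 30 beats; 5 beats/chord → 6 chords.
B: 5 bars × 6 beats = 30 beats; 2 beats/chord → 15 chords.
C: 7 bars × 4 beats = 28 beats; 0.5 beats/chord → 56 chords.
D: 5 bars × 2 beats = 10 beats; 0.5 beats/chord → 20 chords.
E: 10 bars × 6 beats = 60 beats; 4 beats/chord → 15 chords.
Total: 6 + 15 + 56 + 20 + 15 = 112.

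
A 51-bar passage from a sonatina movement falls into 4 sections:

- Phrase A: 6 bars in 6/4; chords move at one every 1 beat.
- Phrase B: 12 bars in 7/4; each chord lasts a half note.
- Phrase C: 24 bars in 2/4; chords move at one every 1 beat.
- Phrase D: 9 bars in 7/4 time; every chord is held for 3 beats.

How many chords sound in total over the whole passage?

147 chords

A has 36 beats and chords last 1 each, so 36 chords.
B has 84 beats and chords last 2 each, so 42 chords.
C has 48 beats and chords last 1 each, so 48 chords.
D has 63 beats and chords last 3 each, so 21 chords.
Total: 36 + 42 + 48 + 21 = 147.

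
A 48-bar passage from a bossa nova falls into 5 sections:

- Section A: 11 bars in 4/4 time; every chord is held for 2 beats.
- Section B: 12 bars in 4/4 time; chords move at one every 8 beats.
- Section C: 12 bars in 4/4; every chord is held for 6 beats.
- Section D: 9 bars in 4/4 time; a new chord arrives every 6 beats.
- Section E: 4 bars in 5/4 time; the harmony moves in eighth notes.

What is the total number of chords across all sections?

82 chords

A has 44 beats and chords last 2 each, so 22 chords.
B has 48 beats and chords last 8 each, so 6 chords.
C has 48 beats and chords last 6 each, so 8 chords.
D has 36 beats and chords last 6 each, so 6 chords.
E has 20 beats and chords last 0.5 each, so 40 chords.
Total: 22 + 6 + 8 + 6 + 40 = 82.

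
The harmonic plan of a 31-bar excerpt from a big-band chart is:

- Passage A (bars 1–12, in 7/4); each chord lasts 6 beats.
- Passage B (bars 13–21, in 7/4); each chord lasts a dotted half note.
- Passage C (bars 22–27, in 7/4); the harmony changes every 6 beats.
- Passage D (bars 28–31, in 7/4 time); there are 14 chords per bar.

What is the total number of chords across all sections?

A has 84 beats and chords last 6 each, so 14 chords.
B has 63 beats and chords last 3 each, so 21 chords.
C has 42 beats and chords last 6 each, so 7 chords.
D has 28 beats and chords last 0.5 each, so 56 chords.
Total: 14 + 21 + 7 + 56 = 98.

98 chords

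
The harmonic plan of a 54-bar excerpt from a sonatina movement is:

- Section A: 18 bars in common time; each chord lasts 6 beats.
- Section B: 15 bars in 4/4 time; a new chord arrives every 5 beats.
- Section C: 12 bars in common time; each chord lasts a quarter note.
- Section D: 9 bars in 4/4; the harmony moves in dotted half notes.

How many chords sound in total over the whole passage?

A: 18 bars × 4 beats = 72 beats; 6 beats/chord → 12 chords.
B: 15 bars × 4 beats = 60 beats; 5 beats/chord → 12 chords.
C: 12 bars × 4 beats = 48 beats; 1 beat/chord → 48 chords.
D: 9 bars × 4 beats = 36 beats; 3 beats/chord → 12 chords.
Total: 12 + 12 + 48 + 12 = 84.

84 chords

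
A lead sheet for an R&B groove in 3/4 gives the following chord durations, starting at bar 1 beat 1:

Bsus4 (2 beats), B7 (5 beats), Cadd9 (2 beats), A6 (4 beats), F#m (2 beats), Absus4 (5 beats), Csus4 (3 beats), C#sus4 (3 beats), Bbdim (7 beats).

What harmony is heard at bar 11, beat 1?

Bbdim

Beat 1 of bar 11 is beat (11−1)×3 + 1 = 31 overall.
Running totals: Bsus4 ends at 2, B7 ends at 7, Cadd9 ends at 9, A6 ends at 13, F#m ends at 15, Absus4 ends at 20, Csus4 ends at 23, C#sus4 ends at 26, Bbdim ends at 33.
Beat 31 falls within Bbdim.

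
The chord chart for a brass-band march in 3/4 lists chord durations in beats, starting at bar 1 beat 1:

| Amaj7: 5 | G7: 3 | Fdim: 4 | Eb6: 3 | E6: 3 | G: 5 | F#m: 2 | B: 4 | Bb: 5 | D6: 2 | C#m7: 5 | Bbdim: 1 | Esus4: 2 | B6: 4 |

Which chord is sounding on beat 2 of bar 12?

D6

Beat 2 of bar 12 is beat (12−1)×3 + 2 = 35 overall.
Running totals: Amaj7 ends at 5, G7 ends at 8, Fdim ends at 12, Eb6 ends at 15, E6 ends at 18, G ends at 23, F#m ends at 25, B ends at 29, Bb ends at 34, D6 ends at 36.
Beat 35 falls within D6.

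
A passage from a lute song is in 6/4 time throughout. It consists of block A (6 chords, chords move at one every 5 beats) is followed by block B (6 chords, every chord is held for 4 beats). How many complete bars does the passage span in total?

A: 6 × 5 = 30 beats = 5 bars.
B: 6 × 4 = 24 beats = 4 bars.
Total: 5 + 4 = 9 bars.

9 bars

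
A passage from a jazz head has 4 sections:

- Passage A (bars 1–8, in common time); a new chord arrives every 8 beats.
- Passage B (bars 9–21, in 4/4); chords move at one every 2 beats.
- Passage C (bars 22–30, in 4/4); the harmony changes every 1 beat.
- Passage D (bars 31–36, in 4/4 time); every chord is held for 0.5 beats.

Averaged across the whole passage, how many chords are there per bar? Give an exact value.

A: 8 bars of 4 beats is 32 beats; at 8 beats each that's 4 chords.
B: 13 bars of 4 beats is 52 beats; at 2 beats each that's 26 chords.
C: 9 bars of 4 beats is 36 beats; at 1 beat each that's 36 chords.
D: 6 bars of 4 beats is 24 beats; at 0.5 beats each that's 48 chords.
Overall: 114 chords over 36 bars → 114/36 = 19/6 chords per bar.

19/6 chords per bar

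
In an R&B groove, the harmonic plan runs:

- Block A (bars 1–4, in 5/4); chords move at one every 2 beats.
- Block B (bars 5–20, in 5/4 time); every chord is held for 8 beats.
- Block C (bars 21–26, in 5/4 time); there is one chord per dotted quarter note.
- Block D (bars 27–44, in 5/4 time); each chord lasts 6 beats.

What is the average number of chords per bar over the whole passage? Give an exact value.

A: 4 × 5 = 20 beats ÷ 2 = 10 chords.
B: 16 × 5 = 80 beats ÷ 8 = 10 chords.
C: 6 × 5 = 30 beats ÷ 1.5 = 20 chords.
D: 18 × 5 = 90 beats ÷ 6 = 15 chords.
Overall: 55 chords over 44 bars → 55/44 = 1.25 chords per bar.

1.25 chords per bar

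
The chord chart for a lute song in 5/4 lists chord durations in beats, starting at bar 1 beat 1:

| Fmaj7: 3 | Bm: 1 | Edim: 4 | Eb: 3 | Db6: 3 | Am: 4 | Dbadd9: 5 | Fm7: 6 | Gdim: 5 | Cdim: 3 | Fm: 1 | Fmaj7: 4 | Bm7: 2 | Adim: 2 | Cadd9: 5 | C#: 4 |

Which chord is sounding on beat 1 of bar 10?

Adim

Beat 1 of bar 10 is beat (10−1)×5 + 1 = 46 overall.
Running totals: Fmaj7 ends at 3, Bm ends at 4, Edim ends at 8, Eb ends at 11, Db6 ends at 14, Am ends at 18, Dbadd9 ends at 23, Fm7 ends at 29, Gdim ends at 34, Cdim ends at 37, Fm ends at 38, Fmaj7 ends at 42, Bm7 ends at 44, Adim ends at 46.
Beat 46 falls within Adim.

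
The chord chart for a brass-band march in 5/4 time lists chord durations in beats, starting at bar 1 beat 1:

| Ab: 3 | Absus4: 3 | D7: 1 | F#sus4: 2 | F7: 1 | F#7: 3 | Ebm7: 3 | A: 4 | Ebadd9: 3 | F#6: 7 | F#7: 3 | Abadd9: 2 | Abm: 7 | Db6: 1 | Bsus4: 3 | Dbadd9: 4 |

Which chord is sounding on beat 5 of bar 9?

Beat 5 of bar 9 is beat (9−1)×5 + 5 = 45 overall.
Running totals: Ab ends at 3, Absus4 ends at 6, D7 ends at 7, F#sus4 ends at 9, F7 ends at 10, F#7 ends at 13, Ebm7 ends at 16, A ends at 20, Ebadd9 ends at 23, F#6 ends at 30, F#7 ends at 33, Abadd9 ends at 35, Abm ends at 42, Db6 ends at 43, Bsus4 ends at 46.
Beat 45 falls within Bsus4.

Bsus4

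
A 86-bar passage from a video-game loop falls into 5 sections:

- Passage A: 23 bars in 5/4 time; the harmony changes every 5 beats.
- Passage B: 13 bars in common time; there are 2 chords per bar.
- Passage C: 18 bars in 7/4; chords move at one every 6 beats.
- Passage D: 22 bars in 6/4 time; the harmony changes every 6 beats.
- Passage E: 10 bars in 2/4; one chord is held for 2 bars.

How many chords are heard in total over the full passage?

A: 23 bars × 5 beats = 115 beats; 5 beats/chord → 23 chords.
B: 13 bars × 4 beats = 52 beats; 2 beats/chord → 26 chords.
C: 18 bars × 7 beats = 126 beats; 6 beats/chord → 21 chords.
D: 22 bars × 6 beats = 132 beats; 6 beats/chord → 22 chords.
E: 10 bars × 2 beats = 20 beats; 4 beats/chord → 5 chords.
Total: 23 + 26 + 21 + 22 + 5 = 97.

97 chords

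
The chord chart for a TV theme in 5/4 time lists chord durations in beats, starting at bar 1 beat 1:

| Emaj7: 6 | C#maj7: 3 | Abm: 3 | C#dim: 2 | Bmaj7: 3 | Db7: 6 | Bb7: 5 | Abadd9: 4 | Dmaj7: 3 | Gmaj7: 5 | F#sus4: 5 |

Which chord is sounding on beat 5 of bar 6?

Beat 5 of bar 6 is beat (6−1)×5 + 5 = 30 overall.
Running totals: Emaj7 ends at 6, C#maj7 ends at 9, Abm ends at 12, C#dim ends at 14, Bmaj7 ends at 17, Db7 ends at 23, Bb7 ends at 28, Abadd9 ends at 32.
Beat 30 falls within Abadd9.

Abadd9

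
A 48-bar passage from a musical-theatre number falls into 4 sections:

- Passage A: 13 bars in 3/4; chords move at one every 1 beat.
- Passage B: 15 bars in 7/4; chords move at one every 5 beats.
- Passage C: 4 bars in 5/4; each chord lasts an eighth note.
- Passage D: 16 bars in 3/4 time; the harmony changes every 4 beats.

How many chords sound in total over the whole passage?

112 chords

A: 13·3 = 39 beats, 39/1 = 39 chords.
B: 15·7 = 105 beats, 105/5 = 21 chords.
C: 4·5 = 20 beats, 20/0.5 = 40 chords.
D: 16·3 = 48 beats, 48/4 = 12 chords.
Total: 39 + 21 + 40 + 12 = 112.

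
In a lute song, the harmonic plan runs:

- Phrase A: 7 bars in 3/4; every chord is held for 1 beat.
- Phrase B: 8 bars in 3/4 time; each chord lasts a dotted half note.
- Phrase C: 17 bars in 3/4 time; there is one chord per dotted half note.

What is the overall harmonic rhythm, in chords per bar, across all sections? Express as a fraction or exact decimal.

A: 7 × 3 = 21 beats ÷ 1 = 21 chords.
B: 8 × 3 = 24 beats ÷ 3 = 8 chords.
C: 17 × 3 = 51 beats ÷ 3 = 17 chords.
Overall: 46 chords over 32 bars → 46/32 = 23/16 chords per bar.

23/16 chords per bar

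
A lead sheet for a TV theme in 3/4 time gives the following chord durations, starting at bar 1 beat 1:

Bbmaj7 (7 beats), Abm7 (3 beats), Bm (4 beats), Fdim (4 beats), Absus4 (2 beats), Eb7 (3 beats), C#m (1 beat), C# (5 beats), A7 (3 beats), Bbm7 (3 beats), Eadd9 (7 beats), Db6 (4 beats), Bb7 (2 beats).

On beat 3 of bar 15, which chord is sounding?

Db6

Beat 3 of bar 15 is beat (15−1)×3 + 3 = 45 overall.
Running totals: Bbmaj7 ends at 7, Abm7 ends at 10, Bm ends at 14, Fdim ends at 18, Absus4 ends at 20, Eb7 ends at 23, C#m ends at 24, C# ends at 29, A7 ends at 32, Bbm7 ends at 35, Eadd9 ends at 42, Db6 ends at 46.
Beat 45 falls within Db6.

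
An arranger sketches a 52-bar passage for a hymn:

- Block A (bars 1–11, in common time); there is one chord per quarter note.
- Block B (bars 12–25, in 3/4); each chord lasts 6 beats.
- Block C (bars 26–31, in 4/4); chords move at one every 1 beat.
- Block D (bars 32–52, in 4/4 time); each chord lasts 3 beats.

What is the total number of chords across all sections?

A: 11 bars × 4 beats = 44 beats; 1 beat/chord → 44 chords.
B: 14 bars × 3 beats = 42 beats; 6 beats/chord → 7 chords.
C: 6 bars × 4 beats = 24 beats; 1 beat/chord → 24 chords.
D: 21 bars × 4 beats = 84 beats; 3 beats/chord → 28 chords.
Total: 44 + 7 + 24 + 28 = 103.

103 chords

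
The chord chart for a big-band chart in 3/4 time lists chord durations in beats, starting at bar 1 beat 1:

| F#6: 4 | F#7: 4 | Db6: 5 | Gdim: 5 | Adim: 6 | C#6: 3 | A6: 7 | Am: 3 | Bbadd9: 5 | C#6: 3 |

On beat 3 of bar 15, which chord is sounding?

Beat 3 of bar 15 is beat (15−1)×3 + 3 = 45 overall.
Running totals: F#6 ends at 4, F#7 ends at 8, Db6 ends at 13, Gdim ends at 18, Adim ends at 24, C#6 ends at 27, A6 ends at 34, Am ends at 37, Bbadd9 ends at 42, C#6 ends at 45.
Beat 45 falls within C#6.

C#6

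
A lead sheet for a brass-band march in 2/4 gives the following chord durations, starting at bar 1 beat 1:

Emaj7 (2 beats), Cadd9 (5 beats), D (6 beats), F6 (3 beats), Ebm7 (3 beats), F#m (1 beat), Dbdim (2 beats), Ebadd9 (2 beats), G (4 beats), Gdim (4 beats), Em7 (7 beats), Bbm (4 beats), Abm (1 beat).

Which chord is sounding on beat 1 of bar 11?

Beat 1 of bar 11 is beat (11−1)×2 + 1 = 21 overall.
Running totals: Emaj7 ends at 2, Cadd9 ends at 7, D ends at 13, F6 ends at 16, Ebm7 ends at 19, F#m ends at 20, Dbdim ends at 22.
Beat 21 falls within Dbdim.

Dbdim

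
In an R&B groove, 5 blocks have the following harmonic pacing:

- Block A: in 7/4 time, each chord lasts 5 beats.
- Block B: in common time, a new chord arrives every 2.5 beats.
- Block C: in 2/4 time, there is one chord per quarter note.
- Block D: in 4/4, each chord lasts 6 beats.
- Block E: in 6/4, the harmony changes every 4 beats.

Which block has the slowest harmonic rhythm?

A: each chord is 5 beats in 7/4, so 1.4 per bar.
B: each chord is 2.5 beats in 4/4, so 1.6 per bar.
C: each chord is 1 beat in 2/4, so 2 per bar.
D: each chord is 6 beats in 4/4, so 2/3 per bar.
E: each chord is 4 beats in 6/4, so 1.5 per bar.
Slowest is D at 2/3 chords/bar.

Block D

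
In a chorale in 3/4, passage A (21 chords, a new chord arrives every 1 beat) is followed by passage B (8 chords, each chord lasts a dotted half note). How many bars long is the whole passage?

15 bars

A: 21 × 1 = 21 beats = 7 bars.
B: 8 × 3 = 24 beats = 8 bars.
Total: 7 + 8 = 15 bars.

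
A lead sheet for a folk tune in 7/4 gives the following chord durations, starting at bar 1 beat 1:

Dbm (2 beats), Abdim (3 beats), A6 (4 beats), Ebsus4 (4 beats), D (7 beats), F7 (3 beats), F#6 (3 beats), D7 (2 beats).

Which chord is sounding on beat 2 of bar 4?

F7

Beat 2 of bar 4 is beat (4−1)×7 + 2 = 23 overall.
Running totals: Dbm ends at 2, Abdim ends at 5, A6 ends at 9, Ebsus4 ends at 13, D ends at 20, F7 ends at 23.
Beat 23 falls within F7.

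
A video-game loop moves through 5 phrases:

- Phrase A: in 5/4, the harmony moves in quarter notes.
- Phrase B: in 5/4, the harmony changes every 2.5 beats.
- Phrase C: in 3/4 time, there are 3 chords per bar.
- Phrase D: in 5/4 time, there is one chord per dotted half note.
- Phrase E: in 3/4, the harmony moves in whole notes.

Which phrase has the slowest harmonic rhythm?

A: 5/1 = 5 chords/bar.
B: 5/2.5 = 2 chords/bar.
C: 3/1 = 3 chords/bar.
D: 5/3 = 5/3 chords/bar.
E: 3/4 = 0.75 chords/bar.
Slowest is E at 0.75 chords/bar.

Phrase E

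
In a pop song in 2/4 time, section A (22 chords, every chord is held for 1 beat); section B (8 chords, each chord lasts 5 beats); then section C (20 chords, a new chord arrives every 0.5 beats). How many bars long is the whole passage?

36 bars

A: 22 × 1 = 22 beats = 11 bars.
B: 8 × 5 = 40 beats = 20 bars.
C: 20 × 0.5 = 10 beats = 5 bars.
Total: 11 + 20 + 5 = 36 bars.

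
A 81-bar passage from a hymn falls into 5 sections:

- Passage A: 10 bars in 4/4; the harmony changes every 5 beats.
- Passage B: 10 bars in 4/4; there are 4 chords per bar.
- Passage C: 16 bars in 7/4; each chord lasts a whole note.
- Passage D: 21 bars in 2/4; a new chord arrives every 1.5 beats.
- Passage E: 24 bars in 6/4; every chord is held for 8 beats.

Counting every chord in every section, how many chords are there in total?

A: 10 bars × 4 beats = 40 beats; 5 beats/chord → 8 chords.
B: 10 bars × 4 beats = 40 beats; 1 beat/chord → 40 chords.
C: 16 bars × 7 beats = 112 beats; 4 beats/chord → 28 chords.
D: 21 bars × 2 beats = 42 beats; 1.5 beats/chord → 28 chords.
E: 24 bars × 6 beats = 144 beats; 8 beats/chord → 18 chords.
Total: 8 + 40 + 28 + 28 + 18 = 122.

122 chords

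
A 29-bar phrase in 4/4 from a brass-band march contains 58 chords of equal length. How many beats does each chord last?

2 beats

29 bars × 4 beats/bar = 116 beats total.
116 beats ÷ 58 chords = 2 beats per chord.
(That is a half note.)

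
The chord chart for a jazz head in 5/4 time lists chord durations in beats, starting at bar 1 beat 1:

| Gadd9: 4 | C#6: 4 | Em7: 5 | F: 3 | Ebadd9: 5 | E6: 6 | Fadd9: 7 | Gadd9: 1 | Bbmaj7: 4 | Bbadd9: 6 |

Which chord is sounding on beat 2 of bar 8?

Bbmaj7

Beat 2 of bar 8 is beat (8−1)×5 + 2 = 37 overall.
Running totals: Gadd9 ends at 4, C#6 ends at 8, Em7 ends at 13, F ends at 16, Ebadd9 ends at 21, E6 ends at 27, Fadd9 ends at 34, Gadd9 ends at 35, Bbmaj7 ends at 39.
Beat 37 falls within Bbmaj7.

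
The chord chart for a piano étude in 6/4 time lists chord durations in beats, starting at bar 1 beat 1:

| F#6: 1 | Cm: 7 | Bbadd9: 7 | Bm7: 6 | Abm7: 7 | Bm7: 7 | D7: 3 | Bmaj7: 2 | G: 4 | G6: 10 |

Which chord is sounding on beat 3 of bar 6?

Bm7

Beat 3 of bar 6 is beat (6−1)×6 + 3 = 33 overall.
Running totals: F#6 ends at 1, Cm ends at 8, Bbadd9 ends at 15, Bm7 ends at 21, Abm7 ends at 28, Bm7 ends at 35.
Beat 33 falls within Bm7.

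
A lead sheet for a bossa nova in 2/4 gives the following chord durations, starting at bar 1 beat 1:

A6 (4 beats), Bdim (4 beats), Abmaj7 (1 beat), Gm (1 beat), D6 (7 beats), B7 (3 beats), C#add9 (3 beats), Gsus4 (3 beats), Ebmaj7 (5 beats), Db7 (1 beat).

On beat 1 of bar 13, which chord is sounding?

Gsus4

Beat 1 of bar 13 is beat (13−1)×2 + 1 = 25 overall.
Running totals: A6 ends at 4, Bdim ends at 8, Abmaj7 ends at 9, Gm ends at 10, D6 ends at 17, B7 ends at 20, C#add9 ends at 23, Gsus4 ends at 26.
Beat 25 falls within Gsus4.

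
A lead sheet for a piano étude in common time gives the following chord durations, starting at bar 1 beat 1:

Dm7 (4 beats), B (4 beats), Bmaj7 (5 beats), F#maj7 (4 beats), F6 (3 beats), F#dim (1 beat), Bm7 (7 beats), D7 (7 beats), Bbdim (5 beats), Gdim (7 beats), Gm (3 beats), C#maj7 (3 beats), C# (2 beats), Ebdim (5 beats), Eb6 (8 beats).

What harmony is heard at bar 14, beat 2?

C#

Beat 2 of bar 14 is beat (14−1)×4 + 2 = 54 overall.
Running totals: Dm7 ends at 4, B ends at 8, Bmaj7 ends at 13, F#maj7 ends at 17, F6 ends at 20, F#dim ends at 21, Bm7 ends at 28, D7 ends at 35, Bbdim ends at 40, Gdim ends at 47, Gm ends at 50, C#maj7 ends at 53, C# ends at 55.
Beat 54 falls within C#.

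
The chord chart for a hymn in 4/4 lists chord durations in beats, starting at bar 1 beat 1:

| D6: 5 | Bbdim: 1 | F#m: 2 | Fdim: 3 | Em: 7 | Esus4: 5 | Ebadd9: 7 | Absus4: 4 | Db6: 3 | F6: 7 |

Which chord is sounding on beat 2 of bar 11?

Beat 2 of bar 11 is beat (11−1)×4 + 2 = 42 overall.
Running totals: D6 ends at 5, Bbdim ends at 6, F#m ends at 8, Fdim ends at 11, Em ends at 18, Esus4 ends at 23, Ebadd9 ends at 30, Absus4 ends at 34, Db6 ends at 37, F6 ends at 44.
Beat 42 falls within F6.

F6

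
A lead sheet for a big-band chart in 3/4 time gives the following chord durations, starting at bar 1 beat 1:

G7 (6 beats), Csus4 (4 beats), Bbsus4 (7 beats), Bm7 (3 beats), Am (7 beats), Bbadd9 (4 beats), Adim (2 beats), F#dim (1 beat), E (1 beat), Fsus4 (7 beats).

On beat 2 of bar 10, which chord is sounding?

Beat 2 of bar 10 is beat (10−1)×3 + 2 = 29 overall.
Running totals: G7 ends at 6, Csus4 ends at 10, Bbsus4 ends at 17, Bm7 ends at 20, Am ends at 27, Bbadd9 ends at 31.
Beat 29 falls within Bbadd9.

Bbadd9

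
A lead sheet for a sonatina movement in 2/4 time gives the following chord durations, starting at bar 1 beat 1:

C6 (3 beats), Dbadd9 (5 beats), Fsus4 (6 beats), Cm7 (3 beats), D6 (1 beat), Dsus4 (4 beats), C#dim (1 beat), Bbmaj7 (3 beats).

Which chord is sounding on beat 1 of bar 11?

Beat 1 of bar 11 is beat (11−1)×2 + 1 = 21 overall.
Running totals: C6 ends at 3, Dbadd9 ends at 8, Fsus4 ends at 14, Cm7 ends at 17, D6 ends at 18, Dsus4 ends at 22.
Beat 21 falls within Dsus4.

Dsus4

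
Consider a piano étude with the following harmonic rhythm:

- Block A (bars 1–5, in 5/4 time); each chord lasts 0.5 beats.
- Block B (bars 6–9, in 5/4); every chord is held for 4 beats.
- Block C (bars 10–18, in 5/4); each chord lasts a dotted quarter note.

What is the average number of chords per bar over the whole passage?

85/18 chords per bar

A: 5 bars of 5 beats is 25 beats; at 0.5 beats each that's 50 chords.
B: 4 bars of 5 beats is 20 beats; at 4 beats each that's 5 chords.
C: 9 bars of 5 beats is 45 beats; at 1.5 beats each that's 30 chords.
Overall: 85 chords over 18 bars → 85/18 = 85/18 chords per bar.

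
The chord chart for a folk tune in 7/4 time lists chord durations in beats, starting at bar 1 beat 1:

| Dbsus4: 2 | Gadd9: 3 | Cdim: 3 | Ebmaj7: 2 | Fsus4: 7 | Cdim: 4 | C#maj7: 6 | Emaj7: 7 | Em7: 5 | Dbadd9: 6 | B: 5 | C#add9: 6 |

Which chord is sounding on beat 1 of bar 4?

C#maj7

Beat 1 of bar 4 is beat (4−1)×7 + 1 = 22 overall.
Running totals: Dbsus4 ends at 2, Gadd9 ends at 5, Cdim ends at 8, Ebmaj7 ends at 10, Fsus4 ends at 17, Cdim ends at 21, C#maj7 ends at 27.
Beat 22 falls within C#maj7.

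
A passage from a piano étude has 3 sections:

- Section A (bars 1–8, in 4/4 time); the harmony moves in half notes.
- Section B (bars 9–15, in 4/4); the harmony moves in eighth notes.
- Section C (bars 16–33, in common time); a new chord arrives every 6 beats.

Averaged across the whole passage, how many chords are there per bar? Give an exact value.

28/11 chords per bar

A: 8 bars of 4 beats is 32 beats; at 2 beats each that's 16 chords.
B: 7 bars of 4 beats is 28 beats; at 0.5 beats each that's 56 chords.
C: 18 bars of 4 beats is 72 beats; at 6 beats each that's 12 chords.
Overall: 84 chords over 33 bars → 84/33 = 28/11 chords per bar.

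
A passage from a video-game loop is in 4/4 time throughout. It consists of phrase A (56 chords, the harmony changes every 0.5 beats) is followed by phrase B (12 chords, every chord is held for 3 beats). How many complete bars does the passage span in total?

A: 56 × 0.5 = 28 beats = 7 bars.
B: 12 × 3 = 36 beats = 9 bars.
Total: 7 + 9 = 16 bars.

16 bars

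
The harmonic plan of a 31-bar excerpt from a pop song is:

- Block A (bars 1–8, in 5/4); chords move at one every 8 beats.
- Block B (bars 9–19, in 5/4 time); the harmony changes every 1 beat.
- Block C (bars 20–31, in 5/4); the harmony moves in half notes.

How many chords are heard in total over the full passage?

90 chords

A: 8·5 = 40 beats, 40/8 = 5 chords.
B: 11·5 = 55 beats, 55/1 = 55 chords.
C: 12·5 = 60 beats, 60/2 = 30 chords.
Total: 5 + 55 + 30 = 90.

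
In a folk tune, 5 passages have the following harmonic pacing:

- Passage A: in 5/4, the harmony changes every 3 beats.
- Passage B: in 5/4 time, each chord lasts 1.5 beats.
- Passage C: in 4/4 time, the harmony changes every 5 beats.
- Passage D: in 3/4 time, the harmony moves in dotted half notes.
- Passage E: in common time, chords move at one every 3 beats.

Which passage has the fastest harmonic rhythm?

A: each chord is 3 beats in 5/4, so 5/3 per bar.
B: each chord is 1.5 beats in 5/4, so 10/3 per bar.
C: each chord is 5 beats in 4/4, so 0.8 per bar.
D: each chord is 3 beats in 3/4, so 1 per bar.
E: each chord is 3 beats in 4/4, so 4/3 per bar.
Fastest is B at 10/3 chords/bar.

Passage B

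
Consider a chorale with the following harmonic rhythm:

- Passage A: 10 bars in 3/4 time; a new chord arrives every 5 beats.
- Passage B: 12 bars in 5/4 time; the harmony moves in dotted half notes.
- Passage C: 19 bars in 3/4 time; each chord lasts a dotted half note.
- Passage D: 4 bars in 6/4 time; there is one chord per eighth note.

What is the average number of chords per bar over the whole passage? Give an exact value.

A: 10 × 3 = 30 beats ÷ 5 = 6 chords.
B: 12 × 5 = 60 beats ÷ 3 = 20 chords.
C: 19 × 3 = 57 beats ÷ 3 = 19 chords.
D: 4 × 6 = 24 beats ÷ 0.5 = 48 chords.
Overall: 93 chords over 45 bars → 93/45 = 31/15 chords per bar.

31/15 chords per bar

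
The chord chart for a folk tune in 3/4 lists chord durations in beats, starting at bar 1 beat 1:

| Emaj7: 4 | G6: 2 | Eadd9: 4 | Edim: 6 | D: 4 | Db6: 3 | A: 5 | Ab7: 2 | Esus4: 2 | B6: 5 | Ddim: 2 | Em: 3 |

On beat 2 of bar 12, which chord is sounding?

B6

Beat 2 of bar 12 is beat (12−1)×3 + 2 = 35 overall.
Running totals: Emaj7 ends at 4, G6 ends at 6, Eadd9 ends at 10, Edim ends at 16, D ends at 20, Db6 ends at 23, A ends at 28, Ab7 ends at 30, Esus4 ends at 32, B6 ends at 37.
Beat 35 falls within B6.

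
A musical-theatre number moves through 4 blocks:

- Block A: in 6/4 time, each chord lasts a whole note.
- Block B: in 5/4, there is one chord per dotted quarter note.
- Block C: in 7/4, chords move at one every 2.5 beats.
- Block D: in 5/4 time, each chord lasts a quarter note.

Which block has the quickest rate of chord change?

A: 6/4 = 1.5 chords/bar.
B: 5/1.5 = 10/3 chords/bar.
C: 7/2.5 = 2.8 chords/bar.
D: 5/1 = 5 chords/bar.
Fastest is D at 5 chords/bar.

Block D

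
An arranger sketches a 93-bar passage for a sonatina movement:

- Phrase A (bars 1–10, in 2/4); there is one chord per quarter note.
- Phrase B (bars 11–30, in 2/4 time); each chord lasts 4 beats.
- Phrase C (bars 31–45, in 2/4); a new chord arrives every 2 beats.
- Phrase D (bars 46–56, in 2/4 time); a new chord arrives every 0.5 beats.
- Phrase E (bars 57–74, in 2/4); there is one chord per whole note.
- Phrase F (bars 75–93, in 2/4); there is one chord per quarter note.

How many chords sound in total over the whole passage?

A: 10 bars × 2 beats = 20 beats; 1 beat/chord → 20 chords.
B: 20 bars × 2 beats = 40 beats; 4 beats/chord → 10 chords.
C: 15 bars × 2 beats = 30 beats; 2 beats/chord → 15 chords.
D: 11 bars × 2 beats = 22 beats; 0.5 beats/chord → 44 chords.
E: 18 bars × 2 beats = 36 beats; 4 beats/chord → 9 chords.
F: 19 bars × 2 beats = 38 beats; 1 beat/chord → 38 chords.
Total: 20 + 10 + 15 + 44 + 9 + 38 = 136.

136 chords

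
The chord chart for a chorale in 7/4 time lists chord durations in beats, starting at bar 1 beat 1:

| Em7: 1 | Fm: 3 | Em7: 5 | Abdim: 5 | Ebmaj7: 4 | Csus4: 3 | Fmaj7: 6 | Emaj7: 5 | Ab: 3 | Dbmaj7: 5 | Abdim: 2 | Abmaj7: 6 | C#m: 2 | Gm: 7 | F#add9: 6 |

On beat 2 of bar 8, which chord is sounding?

Beat 2 of bar 8 is beat (8−1)×7 + 2 = 51 overall.
Running totals: Em7 ends at 1, Fm ends at 4, Em7 ends at 9, Abdim ends at 14, Ebmaj7 ends at 18, Csus4 ends at 21, Fmaj7 ends at 27, Emaj7 ends at 32, Ab ends at 35, Dbmaj7 ends at 40, Abdim ends at 42, Abmaj7 ends at 48, C#m ends at 50, Gm ends at 57.
Beat 51 falls within Gm.

Gm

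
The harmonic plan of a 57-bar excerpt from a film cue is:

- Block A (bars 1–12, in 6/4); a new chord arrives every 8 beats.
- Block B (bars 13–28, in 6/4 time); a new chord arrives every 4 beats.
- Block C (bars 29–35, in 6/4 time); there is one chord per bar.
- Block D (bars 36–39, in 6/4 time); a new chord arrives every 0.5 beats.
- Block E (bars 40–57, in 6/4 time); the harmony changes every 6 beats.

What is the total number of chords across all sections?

106 chords

A: 12 bars × 6 beats = 72 beats; 8 beats/chord → 9 chords.
B: 16 bars × 6 beats = 96 beats; 4 beats/chord → 24 chords.
C: 7 bars × 6 beats = 42 beats; 6 beats/chord → 7 chords.
D: 4 bars × 6 beats = 24 beats; 0.5 beats/chord → 48 chords.
E: 18 bars × 6 beats = 108 beats; 6 beats/chord → 18 chords.
Total: 9 + 24 + 7 + 48 + 18 = 106.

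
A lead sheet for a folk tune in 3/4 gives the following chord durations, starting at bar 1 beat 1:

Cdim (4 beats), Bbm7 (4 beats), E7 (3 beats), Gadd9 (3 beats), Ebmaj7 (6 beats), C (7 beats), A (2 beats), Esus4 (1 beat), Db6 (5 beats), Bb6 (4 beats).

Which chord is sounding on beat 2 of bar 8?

Beat 2 of bar 8 is beat (8−1)×3 + 2 = 23 overall.
Running totals: Cdim ends at 4, Bbm7 ends at 8, E7 ends at 11, Gadd9 ends at 14, Ebmaj7 ends at 20, C ends at 27.
Beat 23 falls within C.

C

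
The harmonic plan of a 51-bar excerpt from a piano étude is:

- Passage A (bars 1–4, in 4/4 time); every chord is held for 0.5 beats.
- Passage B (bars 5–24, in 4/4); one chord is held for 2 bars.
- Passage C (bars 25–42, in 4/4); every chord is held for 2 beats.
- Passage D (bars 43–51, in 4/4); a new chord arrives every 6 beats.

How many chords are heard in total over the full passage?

84 chords

A has 16 beats and chords last 0.5 each, so 32 chords.
B has 80 beats and chords last 8 each, so 10 chords.
C has 72 beats and chords last 2 each, so 36 chords.
D has 36 beats and chords last 6 each, so 6 chords.
Total: 32 + 10 + 36 + 6 = 84.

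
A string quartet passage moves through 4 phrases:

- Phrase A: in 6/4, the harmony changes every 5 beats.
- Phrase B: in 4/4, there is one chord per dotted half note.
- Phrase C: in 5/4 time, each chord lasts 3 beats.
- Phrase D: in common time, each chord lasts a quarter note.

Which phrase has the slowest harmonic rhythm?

A: 6 beats/bar ÷ 5 beats/chord = 1.2 chords/bar.
B: 4 beats/bar ÷ 3 beats/chord = 4/3 chords/bar.
C: 5 beats/bar ÷ 3 beats/chord = 5/3 chords/bar.
D: 4 beats/bar ÷ 1 beat/chord = 4 chords/bar.
Slowest is A at 1.2 chords/bar.

Phrase A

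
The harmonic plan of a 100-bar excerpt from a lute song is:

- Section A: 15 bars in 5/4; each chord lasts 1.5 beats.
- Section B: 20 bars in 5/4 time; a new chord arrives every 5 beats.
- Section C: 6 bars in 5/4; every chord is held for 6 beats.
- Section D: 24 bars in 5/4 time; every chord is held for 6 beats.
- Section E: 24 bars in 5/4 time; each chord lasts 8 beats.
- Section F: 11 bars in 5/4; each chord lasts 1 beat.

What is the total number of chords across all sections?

A: 15·5 = 75 beats, 75/1.5 = 50 chords.
B: 20·5 = 100 beats, 100/5 = 20 chords.
C: 6·5 = 30 beats, 30/6 = 5 chords.
D: 24·5 = 120 beats, 120/6 = 20 chords.
E: 24·5 = 120 beats, 120/8 = 15 chords.
F: 11·5 = 55 beats, 55/1 = 55 chords.
Total: 50 + 20 + 5 + 20 + 15 + 55 = 165.

165 chords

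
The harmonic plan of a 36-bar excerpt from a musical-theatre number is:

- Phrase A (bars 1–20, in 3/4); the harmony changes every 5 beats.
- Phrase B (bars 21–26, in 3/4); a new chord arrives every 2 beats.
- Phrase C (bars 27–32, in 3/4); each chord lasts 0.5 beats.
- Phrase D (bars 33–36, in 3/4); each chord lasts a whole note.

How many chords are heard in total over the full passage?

60 chords

A has 60 beats and chords last 5 each, so 12 chords.
B has 18 beats and chords last 2 each, so 9 chords.
C has 18 beats and chords last 0.5 each, so 36 chords.
D has 12 beats and chords last 4 each, so 3 chords.
Total: 12 + 9 + 36 + 3 = 60.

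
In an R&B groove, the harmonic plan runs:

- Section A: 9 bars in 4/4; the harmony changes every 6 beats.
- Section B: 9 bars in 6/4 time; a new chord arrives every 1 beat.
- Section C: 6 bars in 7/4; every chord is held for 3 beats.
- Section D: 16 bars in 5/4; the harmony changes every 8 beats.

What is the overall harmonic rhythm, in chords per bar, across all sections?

A: 9 × 4 = 36 beats ÷ 6 = 6 chords.
B: 9 × 6 = 54 beats ÷ 1 = 54 chords.
C: 6 × 7 = 42 beats ÷ 3 = 14 chords.
D: 16 × 5 = 80 beats ÷ 8 = 10 chords.
Overall: 84 chords over 40 bars → 84/40 = 2.1 chords per bar.

2.1 chords per bar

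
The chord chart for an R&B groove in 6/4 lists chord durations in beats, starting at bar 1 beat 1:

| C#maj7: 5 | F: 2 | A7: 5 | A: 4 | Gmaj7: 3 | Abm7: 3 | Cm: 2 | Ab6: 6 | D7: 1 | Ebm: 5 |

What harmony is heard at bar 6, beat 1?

Beat 1 of bar 6 is beat (6−1)×6 + 1 = 31 overall.
Running totals: C#maj7 ends at 5, F ends at 7, A7 ends at 12, A ends at 16, Gmaj7 ends at 19, Abm7 ends at 22, Cm ends at 24, Ab6 ends at 30, D7 ends at 31.
Beat 31 falls within D7.

D7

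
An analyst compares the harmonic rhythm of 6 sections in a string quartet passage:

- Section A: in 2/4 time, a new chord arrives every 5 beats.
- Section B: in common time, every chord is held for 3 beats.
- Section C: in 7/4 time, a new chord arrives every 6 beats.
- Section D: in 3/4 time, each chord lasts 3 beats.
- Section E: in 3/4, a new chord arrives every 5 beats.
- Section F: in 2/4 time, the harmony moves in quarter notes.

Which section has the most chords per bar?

A: 2 beats/bar ÷ 5 beats/chord = 0.4 chords/bar.
B: 4 beats/bar ÷ 3 beats/chord = 4/3 chords/bar.
C: 7 beats/bar ÷ 6 beats/chord = 7/6 chords/bar.
D: 3 beats/bar ÷ 3 beats/chord = 1 chord/bar.
E: 3 beats/bar ÷ 5 beats/chord = 0.6 chords/bar.
F: 2 beats/bar ÷ 1 beat/chord = 2 chords/bar.
Fastest is F at 2 chords/bar.

Section F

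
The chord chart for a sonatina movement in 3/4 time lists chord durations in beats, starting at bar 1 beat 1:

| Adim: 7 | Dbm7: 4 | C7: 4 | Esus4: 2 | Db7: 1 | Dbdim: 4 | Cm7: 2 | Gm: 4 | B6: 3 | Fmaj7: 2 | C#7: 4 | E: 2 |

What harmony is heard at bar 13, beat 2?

E

Beat 2 of bar 13 is beat (13−1)×3 + 2 = 38 overall.
Running totals: Adim ends at 7, Dbm7 ends at 11, C7 ends at 15, Esus4 ends at 17, Db7 ends at 18, Dbdim ends at 22, Cm7 ends at 24, Gm ends at 28, B6 ends at 31, Fmaj7 ends at 33, C#7 ends at 37, E ends at 39.
Beat 38 falls within E.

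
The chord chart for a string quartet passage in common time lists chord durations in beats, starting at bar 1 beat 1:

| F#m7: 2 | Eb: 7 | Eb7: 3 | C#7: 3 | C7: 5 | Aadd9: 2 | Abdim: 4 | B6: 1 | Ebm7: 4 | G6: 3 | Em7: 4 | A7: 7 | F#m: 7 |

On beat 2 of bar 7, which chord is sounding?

Abdim

Beat 2 of bar 7 is beat (7−1)×4 + 2 = 26 overall.
Running totals: F#m7 ends at 2, Eb ends at 9, Eb7 ends at 12, C#7 ends at 15, C7 ends at 20, Aadd9 ends at 22, Abdim ends at 26.
Beat 26 falls within Abdim.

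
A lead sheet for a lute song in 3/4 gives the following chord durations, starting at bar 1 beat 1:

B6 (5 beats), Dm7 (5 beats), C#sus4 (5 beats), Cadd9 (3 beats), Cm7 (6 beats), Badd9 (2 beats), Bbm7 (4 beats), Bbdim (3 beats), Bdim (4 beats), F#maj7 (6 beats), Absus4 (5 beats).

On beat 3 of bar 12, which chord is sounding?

Bdim

Beat 3 of bar 12 is beat (12−1)×3 + 3 = 36 overall.
Running totals: B6 ends at 5, Dm7 ends at 10, C#sus4 ends at 15, Cadd9 ends at 18, Cm7 ends at 24, Badd9 ends at 26, Bbm7 ends at 30, Bbdim ends at 33, Bdim ends at 37.
Beat 36 falls within Bdim.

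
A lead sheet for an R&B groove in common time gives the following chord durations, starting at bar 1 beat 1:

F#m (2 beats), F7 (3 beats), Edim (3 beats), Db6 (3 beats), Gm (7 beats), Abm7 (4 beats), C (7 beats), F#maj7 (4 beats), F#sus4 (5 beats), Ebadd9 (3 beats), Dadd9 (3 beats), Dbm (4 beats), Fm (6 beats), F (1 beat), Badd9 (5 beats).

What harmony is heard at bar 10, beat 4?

Ebadd9

Beat 4 of bar 10 is beat (10−1)×4 + 4 = 40 overall.
Running totals: F#m ends at 2, F7 ends at 5, Edim ends at 8, Db6 ends at 11, Gm ends at 18, Abm7 ends at 22, C ends at 29, F#maj7 ends at 33, F#sus4 ends at 38, Ebadd9 ends at 41.
Beat 40 falls within Ebadd9.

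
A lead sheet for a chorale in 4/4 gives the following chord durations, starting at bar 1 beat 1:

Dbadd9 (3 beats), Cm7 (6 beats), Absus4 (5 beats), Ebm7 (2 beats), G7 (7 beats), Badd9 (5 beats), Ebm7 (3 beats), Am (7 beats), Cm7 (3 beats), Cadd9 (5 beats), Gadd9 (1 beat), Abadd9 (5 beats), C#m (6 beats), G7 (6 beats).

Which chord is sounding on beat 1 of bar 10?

Beat 1 of bar 10 is beat (10−1)×4 + 1 = 37 overall.
Running totals: Dbadd9 ends at 3, Cm7 ends at 9, Absus4 ends at 14, Ebm7 ends at 16, G7 ends at 23, Badd9 ends at 28, Ebm7 ends at 31, Am ends at 38.
Beat 37 falls within Am.

Am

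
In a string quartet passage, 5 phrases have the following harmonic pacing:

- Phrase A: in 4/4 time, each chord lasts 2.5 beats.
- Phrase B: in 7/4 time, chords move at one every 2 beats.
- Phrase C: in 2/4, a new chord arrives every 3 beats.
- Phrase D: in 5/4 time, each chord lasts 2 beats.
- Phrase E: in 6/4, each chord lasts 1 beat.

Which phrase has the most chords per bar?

A: 4/2.5 = 1.6 chords/bar.
B: 7/2 = 3.5 chords/bar.
C: 2/3 = 2/3 chords/bar.
D: 5/2 = 2.5 chords/bar.
E: 6/1 = 6 chords/bar.
Fastest is E at 6 chords/bar.

Phrase E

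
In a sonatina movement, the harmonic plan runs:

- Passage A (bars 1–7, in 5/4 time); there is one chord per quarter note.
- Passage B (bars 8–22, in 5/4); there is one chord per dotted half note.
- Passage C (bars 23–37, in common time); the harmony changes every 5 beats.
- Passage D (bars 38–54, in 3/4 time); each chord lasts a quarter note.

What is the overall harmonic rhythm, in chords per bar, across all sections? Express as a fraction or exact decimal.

A: 7 × 5 = 35 beats ÷ 1 = 35 chords.
B: 15 × 5 = 75 beats ÷ 3 = 25 chords.
C: 15 × 4 = 60 beats ÷ 5 = 12 chords.
D: 17 × 3 = 51 beats ÷ 1 = 51 chords.
Overall: 123 chords over 54 bars → 123/54 = 41/18 chords per bar.

41/18 chords per bar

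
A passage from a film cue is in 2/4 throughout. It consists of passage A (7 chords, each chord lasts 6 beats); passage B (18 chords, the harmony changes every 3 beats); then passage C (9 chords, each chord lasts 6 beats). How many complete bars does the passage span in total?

75 bars

A: 7 × 6 = 42 beats = 21 bars.
B: 18 × 3 = 54 beats = 27 bars.
C: 9 × 6 = 54 beats = 27 bars.
Total: 21 + 27 + 27 = 75 bars.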